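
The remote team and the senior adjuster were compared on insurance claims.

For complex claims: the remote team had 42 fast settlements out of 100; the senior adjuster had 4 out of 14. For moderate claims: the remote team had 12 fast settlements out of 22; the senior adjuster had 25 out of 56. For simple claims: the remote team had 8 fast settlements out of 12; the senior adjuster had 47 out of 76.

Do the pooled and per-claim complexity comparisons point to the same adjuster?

No

Complex: the remote team 42/100 = 42.0%, the senior adjuster 4/14 = 28.6% → the remote team
Moderate: the remote team 12/22 = 54.5%, the senior adjuster 25/56 = 44.6% → the remote team
Simple: the remote team 8/12 = 66.7%, the senior adjuster 47/76 = 61.8% → the remote team
Overall: the remote team 62/134 = 46.3%, the senior adjuster 76/146 = 52.1% → the senior adjuster
The remote team wins each claim group but the senior adjuster wins overall — the comparison reverses. The remote team's claims skew toward complex, which has a lower base rate.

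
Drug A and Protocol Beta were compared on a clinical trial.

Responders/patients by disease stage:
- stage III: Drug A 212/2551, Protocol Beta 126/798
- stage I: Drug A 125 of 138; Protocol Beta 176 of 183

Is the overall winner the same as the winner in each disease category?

Yes

Stage III: Drug A 212/2551 = 8.3%, Protocol Beta 126/798 = 15.8% → Protocol Beta
Stage I: Drug A 125/138 = 90.6%, Protocol Beta 176/183 = 96.2% → Protocol Beta
Overall: Drug A 337/2689 = 12.5%, Protocol Beta 302/981 = 30.8% → Protocol Beta
Protocol Beta wins overall and in every disease group — no reversal.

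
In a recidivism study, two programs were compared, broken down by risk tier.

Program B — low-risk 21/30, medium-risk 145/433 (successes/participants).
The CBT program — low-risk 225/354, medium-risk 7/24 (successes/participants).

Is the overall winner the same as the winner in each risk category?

Low-risk: Program B 21/30 = 70.0%, the CBT program 225/354 = 63.6% → Program B
Medium-risk: Program B 145/433 = 33.5%, the CBT program 7/24 = 29.2% → Program B
Overall: Program B 166/463 = 35.9%, the CBT program 232/378 = 61.4% → the CBT program
Program B wins each risk group but the CBT program wins overall — the comparison reverses. Program B's participants skew toward medium-risk, which has a lower base rate.

No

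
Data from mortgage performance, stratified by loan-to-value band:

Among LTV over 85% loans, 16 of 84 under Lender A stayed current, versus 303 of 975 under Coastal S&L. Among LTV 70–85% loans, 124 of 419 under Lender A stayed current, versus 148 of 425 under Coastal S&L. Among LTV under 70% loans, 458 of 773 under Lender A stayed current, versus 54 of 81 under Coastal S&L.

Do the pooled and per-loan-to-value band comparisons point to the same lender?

No

LTV over 85%: Lender A 16/84 = 19.0%, Coastal S&L 303/975 = 31.1% → Coastal S&L
LTV 70–85%: Lender A 124/419 = 29.6%, Coastal S&L 148/425 = 34.8% → Coastal S&L
LTV under 70%: Lender A 458/773 = 59.2%, Coastal S&L 54/81 = 66.7% → Coastal S&L
Overall: Lender A 598/1276 = 46.9%, Coastal S&L 505/1481 = 34.1% → Lender A
Coastal S&L wins each loan-to-value group but Lender A wins overall — the comparison reverses. Coastal S&L's loans skew toward LTV over 85%, which has a lower base rate.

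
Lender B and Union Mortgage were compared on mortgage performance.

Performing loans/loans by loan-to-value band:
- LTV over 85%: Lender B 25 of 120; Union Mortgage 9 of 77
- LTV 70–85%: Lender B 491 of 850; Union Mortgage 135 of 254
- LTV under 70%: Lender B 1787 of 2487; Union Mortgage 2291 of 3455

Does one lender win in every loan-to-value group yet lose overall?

No

LTV over 85%: Lender B 25/120 = 20.8%, Union Mortgage 9/77 = 11.7% → Lender B
LTV 70–85%: Lender B 491/850 = 57.8%, Union Mortgage 135/254 = 53.1% → Lender B
LTV under 70%: Lender B 1787/2487 = 71.9%, Union Mortgage 2291/3455 = 66.3% → Lender B
Overall: Lender B 2303/3457 = 66.6%, Union Mortgage 2435/3786 = 64.3% → Lender B
Lender B wins overall and in every loan-to-value group — no reversal.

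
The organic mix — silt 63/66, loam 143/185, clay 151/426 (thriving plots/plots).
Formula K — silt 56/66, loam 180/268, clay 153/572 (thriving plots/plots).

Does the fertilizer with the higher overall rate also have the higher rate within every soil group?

Silt: the organic mix 63/66 = 95.5%, Formula K 56/66 = 84.8% → the organic mix
Loam: the organic mix 143/185 = 77.3%, Formula K 180/268 = 67.2% → the organic mix
Clay: the organic mix 151/426 = 35.4%, Formula K 153/572 = 26.7% → the organic mix
Overall: the organic mix 357/677 = 52.7%, Formula K 389/906 = 42.9% → the organic mix
The organic mix wins overall and in every soil group — no reversal.

Yes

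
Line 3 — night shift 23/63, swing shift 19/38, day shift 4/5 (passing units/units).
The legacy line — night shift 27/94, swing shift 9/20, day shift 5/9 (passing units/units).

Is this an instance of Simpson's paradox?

No

Night shift: Line 3 23/63 = 36.5%, the legacy line 27/94 = 28.7% → Line 3
Swing shift: Line 3 19/38 = 50.0%, the legacy line 9/20 = 45.0% → Line 3
Day shift: Line 3 4/5 = 80.0%, the legacy line 5/9 = 55.6% → Line 3
Overall: Line 3 46/106 = 43.4%, the legacy line 41/123 = 33.3% → Line 3
Line 3 wins overall and in every shift group — no reversal.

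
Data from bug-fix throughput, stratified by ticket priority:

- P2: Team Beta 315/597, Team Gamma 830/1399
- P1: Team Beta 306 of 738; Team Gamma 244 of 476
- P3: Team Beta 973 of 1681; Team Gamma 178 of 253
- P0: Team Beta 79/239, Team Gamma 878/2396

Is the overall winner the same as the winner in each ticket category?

No

P2: Team Beta 315/597 = 52.8%, Team Gamma 830/1399 = 59.3% → Team Gamma
P1: Team Beta 306/738 = 41.5%, Team Gamma 244/476 = 51.3% → Team Gamma
P3: Team Beta 973/1681 = 57.9%, Team Gamma 178/253 = 70.4% → Team Gamma
P0: Team Beta 79/239 = 33.1%, Team Gamma 878/2396 = 36.6% → Team Gamma
Overall: Team Beta 1673/3255 = 51.4%, Team Gamma 2130/4524 = 47.1% → Team Beta
Team Gamma wins each ticket group but Team Beta wins overall — the comparison reverses. Team Gamma's tickets skew toward P0, which has a lower base rate.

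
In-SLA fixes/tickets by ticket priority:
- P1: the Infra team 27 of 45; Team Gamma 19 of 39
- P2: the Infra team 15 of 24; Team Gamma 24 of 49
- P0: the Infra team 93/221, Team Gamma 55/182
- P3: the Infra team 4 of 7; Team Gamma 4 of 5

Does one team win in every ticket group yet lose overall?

No

P1: the Infra team 27/45 = 60.0%, Team Gamma 19/39 = 48.7% → the Infra team
P2: the Infra team 15/24 = 62.5%, Team Gamma 24/49 = 49.0% → the Infra team
P0: the Infra team 93/221 = 42.1%, Team Gamma 55/182 = 30.2% → the Infra team
P3: the Infra team 4/7 = 57.1%, Team Gamma 4/5 = 80.0% → Team Gamma
Overall: the Infra team 139/297 = 46.8%, Team Gamma 102/275 = 37.1% → the Infra team
Neither sweeps: the Infra team wins 3 of 4 groups, Team Gamma wins 1. The Infra team wins overall but not every group — no Simpson reversal.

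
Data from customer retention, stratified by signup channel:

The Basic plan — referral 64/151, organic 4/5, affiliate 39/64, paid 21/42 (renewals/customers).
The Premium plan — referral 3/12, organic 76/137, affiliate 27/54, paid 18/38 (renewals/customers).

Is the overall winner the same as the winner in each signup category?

Referral: the Basic plan 64/151 = 42.4%, the Premium plan 3/12 = 25.0% → the Basic plan
Organic: the Basic plan 4/5 = 80.0%, the Premium plan 76/137 = 55.5% → the Basic plan
Affiliate: the Basic plan 39/64 = 60.9%, the Premium plan 27/54 = 50.0% → the Basic plan
Paid: the Basic plan 21/42 = 50.0%, the Premium plan 18/38 = 47.4% → the Basic plan
Overall: the Basic plan 128/262 = 48.9%, the Premium plan 124/241 = 51.5% → the Premium plan
The Basic plan wins each signup group but the Premium plan wins overall — the comparison reverses. The Basic plan's customers skew toward referral, which has a lower base rate.

No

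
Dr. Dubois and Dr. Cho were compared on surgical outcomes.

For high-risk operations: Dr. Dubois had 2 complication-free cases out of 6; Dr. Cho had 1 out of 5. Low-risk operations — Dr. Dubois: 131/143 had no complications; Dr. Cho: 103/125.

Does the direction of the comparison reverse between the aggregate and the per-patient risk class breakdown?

High-risk: Dr. Dubois 2/6 = 33.3%, Dr. Cho 1/5 = 20.0% → Dr. Dubois
Low-risk: Dr. Dubois 131/143 = 91.6%, Dr. Cho 103/125 = 82.4% → Dr. Dubois
Overall: Dr. Dubois 133/149 = 89.3%, Dr. Cho 104/130 = 80.0% → Dr. Dubois
Dr. Dubois wins overall and in every patient risk group — no reversal.

No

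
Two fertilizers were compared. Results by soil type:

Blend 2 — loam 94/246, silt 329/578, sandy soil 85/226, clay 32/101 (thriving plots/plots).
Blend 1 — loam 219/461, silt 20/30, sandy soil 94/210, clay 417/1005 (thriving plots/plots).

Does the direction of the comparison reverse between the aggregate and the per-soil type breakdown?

Loam: Blend 2 94/246 = 38.2%, Blend 1 219/461 = 47.5% → Blend 1
Silt: Blend 2 329/578 = 56.9%, Blend 1 20/30 = 66.7% → Blend 1
Sandy soil: Blend 2 85/226 = 37.6%, Blend 1 94/210 = 44.8% → Blend 1
Clay: Blend 2 32/101 = 31.7%, Blend 1 417/1005 = 41.5% → Blend 1
Overall: Blend 2 540/1151 = 46.9%, Blend 1 750/1706 = 44.0% → Blend 2
Blend 1 wins each soil group but Blend 2 wins overall — the comparison reverses. Blend 1's plots skew toward clay, which has a lower base rate.

Yes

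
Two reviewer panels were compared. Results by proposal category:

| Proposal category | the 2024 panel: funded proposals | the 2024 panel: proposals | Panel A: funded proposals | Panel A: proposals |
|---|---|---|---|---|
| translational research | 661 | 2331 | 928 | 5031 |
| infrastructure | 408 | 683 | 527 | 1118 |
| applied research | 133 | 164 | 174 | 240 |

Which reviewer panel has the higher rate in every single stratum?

Translational research: the 2024 panel 661/2331 = 28.4%, Panel A 928/5031 = 18.4% → the 2024 panel
Infrastructure: the 2024 panel 408/683 = 59.7%, Panel A 527/1118 = 47.1% → the 2024 panel
Applied research: the 2024 panel 133/164 = 81.1%, Panel A 174/240 = 72.5% → the 2024 panel
The 2024 panel has the higher rate in all 3 groups.

the 2024 panel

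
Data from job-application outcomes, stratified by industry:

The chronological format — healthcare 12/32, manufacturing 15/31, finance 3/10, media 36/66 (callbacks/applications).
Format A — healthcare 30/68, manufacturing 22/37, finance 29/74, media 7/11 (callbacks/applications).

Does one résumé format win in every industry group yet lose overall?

Healthcare: the chronological format 12/32 = 37.5%, Format A 30/68 = 44.1% → Format A
Manufacturing: the chronological format 15/31 = 48.4%, Format A 22/37 = 59.5% → Format A
Finance: the chronological format 3/10 = 30.0%, Format A 29/74 = 39.2% → Format A
Media: the chronological format 36/66 = 54.5%, Format A 7/11 = 63.6% → Format A
Overall: the chronological format 66/139 = 47.5%, Format A 88/190 = 46.3% → the chronological format
Format A wins each industry group but the chronological format wins overall — the comparison reverses. Format A's applications skew toward finance, which has a lower base rate.

Yes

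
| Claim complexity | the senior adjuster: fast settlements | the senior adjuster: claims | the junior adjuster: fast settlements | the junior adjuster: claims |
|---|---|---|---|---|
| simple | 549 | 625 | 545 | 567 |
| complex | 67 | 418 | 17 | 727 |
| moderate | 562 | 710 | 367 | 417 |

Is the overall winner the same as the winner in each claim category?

No

Simple: the senior adjuster 549/625 = 87.8%, the junior adjuster 545/567 = 96.1% → the junior adjuster
Complex: the senior adjuster 67/418 = 16.0%, the junior adjuster 17/727 = 2.3% → the senior adjuster
Moderate: the senior adjuster 562/710 = 79.2%, the junior adjuster 367/417 = 88.0% → the junior adjuster
Overall: the senior adjuster 1178/1753 = 67.2%, the junior adjuster 929/1711 = 54.3% → the senior adjuster
Neither sweeps: the senior adjuster wins 1 of 3 groups, the junior adjuster wins 2. The senior adjuster wins overall but not every group — no Simpson reversal.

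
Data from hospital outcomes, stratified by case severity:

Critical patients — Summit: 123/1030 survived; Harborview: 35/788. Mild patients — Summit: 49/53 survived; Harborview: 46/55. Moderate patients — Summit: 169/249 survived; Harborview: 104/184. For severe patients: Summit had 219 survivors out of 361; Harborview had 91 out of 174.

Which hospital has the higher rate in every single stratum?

Critical: Summit 123/1030 = 11.9%, Harborview 35/788 = 4.4% → Summit
Mild: Summit 49/53 = 92.5%, Harborview 46/55 = 83.6% → Summit
Moderate: Summit 169/249 = 67.9%, Harborview 104/184 = 56.5% → Summit
Severe: Summit 219/361 = 60.7%, Harborview 91/174 = 52.3% → Summit
Summit has the higher rate in all 4 groups.

Summit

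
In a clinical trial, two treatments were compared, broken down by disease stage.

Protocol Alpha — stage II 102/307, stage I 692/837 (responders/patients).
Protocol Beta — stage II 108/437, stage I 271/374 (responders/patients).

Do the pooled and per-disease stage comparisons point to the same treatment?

Stage II: Protocol Alpha 102/307 = 33.2%, Protocol Beta 108/437 = 24.7% → Protocol Alpha
Stage I: Protocol Alpha 692/837 = 82.7%, Protocol Beta 271/374 = 72.5% → Protocol Alpha
Overall: Protocol Alpha 794/1144 = 69.4%, Protocol Beta 379/811 = 46.7% → Protocol Alpha
Protocol Alpha wins overall and in every disease group — no reversal.

Yes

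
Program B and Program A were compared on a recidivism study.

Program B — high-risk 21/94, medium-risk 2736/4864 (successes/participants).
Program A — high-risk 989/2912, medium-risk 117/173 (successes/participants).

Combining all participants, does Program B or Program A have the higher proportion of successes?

High-risk: Program B 21/94 = 22.3%, Program A 989/2912 = 34.0% → Program A
Medium-risk: Program B 2736/4864 = 56.2%, Program A 117/173 = 67.6% → Program A
Overall: Program B 2757/4958 = 55.6%, Program A 1106/3085 = 35.9% → Program B
(Program A wins every risk group but Program B wins overall — Program A's participants skew toward the low-rate high-risk group.)

Program B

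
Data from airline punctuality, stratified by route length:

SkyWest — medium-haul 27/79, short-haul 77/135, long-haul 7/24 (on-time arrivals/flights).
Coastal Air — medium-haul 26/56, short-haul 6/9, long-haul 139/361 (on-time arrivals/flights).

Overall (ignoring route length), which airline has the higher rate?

Medium-haul: SkyWest 27/79 = 34.2%, Coastal Air 26/56 = 46.4% → Coastal Air
Short-haul: SkyWest 77/135 = 57.0%, Coastal Air 6/9 = 66.7% → Coastal Air
Long-haul: SkyWest 7/24 = 29.2%, Coastal Air 139/361 = 38.5% → Coastal Air
Overall: SkyWest 111/238 = 46.6%, Coastal Air 171/426 = 40.1% → SkyWest
(Coastal Air wins every route group but SkyWest wins overall — Coastal Air's flights skew toward the low-rate long-haul group.)

SkyWest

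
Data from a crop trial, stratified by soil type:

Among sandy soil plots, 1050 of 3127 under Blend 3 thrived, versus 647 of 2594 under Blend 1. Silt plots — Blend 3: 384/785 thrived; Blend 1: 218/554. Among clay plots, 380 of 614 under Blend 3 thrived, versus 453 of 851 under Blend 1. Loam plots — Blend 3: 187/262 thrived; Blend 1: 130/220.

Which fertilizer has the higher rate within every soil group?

Blend 3

Sandy soil: Blend 3 1050/3127 = 33.6%, Blend 1 647/2594 = 24.9% → Blend 3
Silt: Blend 3 384/785 = 48.9%, Blend 1 218/554 = 39.4% → Blend 3
Clay: Blend 3 380/614 = 61.9%, Blend 1 453/851 = 53.2% → Blend 3
Loam: Blend 3 187/262 = 71.4%, Blend 1 130/220 = 59.1% → Blend 3
Blend 3 has the higher rate in all 4 groups.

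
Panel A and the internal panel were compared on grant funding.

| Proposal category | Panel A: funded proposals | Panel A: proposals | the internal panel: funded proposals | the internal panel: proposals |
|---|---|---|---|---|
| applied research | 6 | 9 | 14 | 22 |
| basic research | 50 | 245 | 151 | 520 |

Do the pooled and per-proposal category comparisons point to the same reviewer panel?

Applied research: Panel A 6/9 = 66.7%, the internal panel 14/22 = 63.6% → Panel A
Basic research: Panel A 50/245 = 20.4%, the internal panel 151/520 = 29.0% → the internal panel
Overall: Panel A 56/254 = 22.0%, the internal panel 165/542 = 30.4% → the internal panel
Neither sweeps: Panel A wins 1 of 2 groups, the internal panel wins 1. The internal panel wins overall but not every group — no Simpson reversal.

No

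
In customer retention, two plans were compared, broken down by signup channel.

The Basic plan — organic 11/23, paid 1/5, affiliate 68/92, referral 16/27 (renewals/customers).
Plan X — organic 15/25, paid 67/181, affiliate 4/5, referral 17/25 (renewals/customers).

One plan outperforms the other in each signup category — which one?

Organic: the Basic plan 11/23 = 47.8%, Plan X 15/25 = 60.0% → Plan X
Paid: the Basic plan 1/5 = 20.0%, Plan X 67/181 = 37.0% → Plan X
Affiliate: the Basic plan 68/92 = 73.9%, Plan X 4/5 = 80.0% → Plan X
Referral: the Basic plan 16/27 = 59.3%, Plan X 17/25 = 68.0% → Plan X
Plan X has the higher rate in all 4 groups.

Plan X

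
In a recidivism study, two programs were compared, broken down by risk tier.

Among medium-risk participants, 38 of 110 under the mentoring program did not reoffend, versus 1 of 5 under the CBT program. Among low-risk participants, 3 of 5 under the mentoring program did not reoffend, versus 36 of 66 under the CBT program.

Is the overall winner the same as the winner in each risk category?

Medium-risk: the mentoring program 38/110 = 34.5%, the CBT program 1/5 = 20.0% → the mentoring program
Low-risk: the mentoring program 3/5 = 60.0%, the CBT program 36/66 = 54.5% → the mentoring program
Overall: the mentoring program 41/115 = 35.7%, the CBT program 37/71 = 52.1% → the CBT program
The mentoring program wins each risk group but the CBT program wins overall — the comparison reverses. The mentoring program's participants skew toward medium-risk, which has a lower base rate.

No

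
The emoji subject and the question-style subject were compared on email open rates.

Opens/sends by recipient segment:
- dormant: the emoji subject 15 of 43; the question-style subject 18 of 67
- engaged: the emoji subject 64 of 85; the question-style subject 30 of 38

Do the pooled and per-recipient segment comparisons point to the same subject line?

Dormant: the emoji subject 15/43 = 34.9%, the question-style subject 18/67 = 26.9% → the emoji subject
Engaged: the emoji subject 64/85 = 75.3%, the question-style subject 30/38 = 78.9% → the question-style subject
Overall: the emoji subject 79/128 = 61.7%, the question-style subject 48/105 = 45.7% → the emoji subject
Neither sweeps: the emoji subject wins 1 of 2 groups, the question-style subject wins 1. The emoji subject wins overall but not every group — no Simpson reversal.

No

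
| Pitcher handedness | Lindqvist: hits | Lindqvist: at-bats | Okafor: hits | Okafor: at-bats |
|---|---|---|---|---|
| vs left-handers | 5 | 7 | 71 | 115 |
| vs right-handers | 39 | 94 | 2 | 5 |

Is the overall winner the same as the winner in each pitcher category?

No

Vs left-handers: Lindqvist 5/7 = 71.4%, Okafor 71/115 = 61.7% → Lindqvist
Vs right-handers: Lindqvist 39/94 = 41.5%, Okafor 2/5 = 40.0% → Lindqvist
Overall: Lindqvist 44/101 = 43.6%, Okafor 73/120 = 60.8% → Okafor
Lindqvist wins each pitcher group but Okafor wins overall — the comparison reverses. Lindqvist's at-bats skew toward vs right-handers, which has a lower base rate.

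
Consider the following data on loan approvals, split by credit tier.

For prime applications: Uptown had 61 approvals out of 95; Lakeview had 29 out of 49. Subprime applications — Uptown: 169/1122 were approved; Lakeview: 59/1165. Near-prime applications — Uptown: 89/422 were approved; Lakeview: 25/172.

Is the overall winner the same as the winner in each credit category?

Prime: Uptown 61/95 = 64.2%, Lakeview 29/49 = 59.2% → Uptown
Subprime: Uptown 169/1122 = 15.1%, Lakeview 59/1165 = 5.1% → Uptown
Near-prime: Uptown 89/422 = 21.1%, Lakeview 25/172 = 14.5% → Uptown
Overall: Uptown 319/1639 = 19.5%, Lakeview 113/1386 = 8.2% → Uptown
Uptown wins overall and in every credit group — no reversal.

Yes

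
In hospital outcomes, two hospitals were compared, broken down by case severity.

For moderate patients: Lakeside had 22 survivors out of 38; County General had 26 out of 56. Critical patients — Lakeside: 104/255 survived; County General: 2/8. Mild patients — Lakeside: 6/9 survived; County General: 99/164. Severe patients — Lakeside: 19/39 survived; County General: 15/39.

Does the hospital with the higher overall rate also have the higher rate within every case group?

No

Moderate: Lakeside 22/38 = 57.9%, County General 26/56 = 46.4% → Lakeside
Critical: Lakeside 104/255 = 40.8%, County General 2/8 = 25.0% → Lakeside
Mild: Lakeside 6/9 = 66.7%, County General 99/164 = 60.4% → Lakeside
Severe: Lakeside 19/39 = 48.7%, County General 15/39 = 38.5% → Lakeside
Overall: Lakeside 151/341 = 44.3%, County General 142/267 = 53.2% → County General
Lakeside wins each case group but County General wins overall — the comparison reverses. Lakeside's patients skew toward critical, which has a lower base rate.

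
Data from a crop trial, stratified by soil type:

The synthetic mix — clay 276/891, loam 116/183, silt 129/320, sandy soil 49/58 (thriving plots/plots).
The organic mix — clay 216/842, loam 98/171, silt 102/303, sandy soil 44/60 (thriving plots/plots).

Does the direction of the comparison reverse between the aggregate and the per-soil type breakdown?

Clay: the synthetic mix 276/891 = 31.0%, the organic mix 216/842 = 25.7% → the synthetic mix
Loam: the synthetic mix 116/183 = 63.4%, the organic mix 98/171 = 57.3% → the synthetic mix
Silt: the synthetic mix 129/320 = 40.3%, the organic mix 102/303 = 33.7% → the synthetic mix
Sandy soil: the synthetic mix 49/58 = 84.5%, the organic mix 44/60 = 73.3% → the synthetic mix
Overall: the synthetic mix 570/1452 = 39.3%, the organic mix 460/1376 = 33.4% → the synthetic mix
The synthetic mix wins overall and in every soil group — no reversal.

No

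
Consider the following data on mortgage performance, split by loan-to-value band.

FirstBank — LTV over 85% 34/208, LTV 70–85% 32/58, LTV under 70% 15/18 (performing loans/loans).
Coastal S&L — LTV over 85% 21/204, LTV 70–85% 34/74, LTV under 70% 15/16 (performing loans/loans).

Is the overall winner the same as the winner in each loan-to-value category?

LTV over 85%: FirstBank 34/208 = 16.3%, Coastal S&L 21/204 = 10.3% → FirstBank
LTV 70–85%: FirstBank 32/58 = 55.2%, Coastal S&L 34/74 = 45.9% → FirstBank
LTV under 70%: FirstBank 15/18 = 83.3%, Coastal S&L 15/16 = 93.8% → Coastal S&L
Overall: FirstBank 81/284 = 28.5%, Coastal S&L 70/294 = 23.8% → FirstBank
Neither sweeps: FirstBank wins 2 of 3 groups, Coastal S&L wins 1. FirstBank wins overall but not every group — no Simpson reversal.

No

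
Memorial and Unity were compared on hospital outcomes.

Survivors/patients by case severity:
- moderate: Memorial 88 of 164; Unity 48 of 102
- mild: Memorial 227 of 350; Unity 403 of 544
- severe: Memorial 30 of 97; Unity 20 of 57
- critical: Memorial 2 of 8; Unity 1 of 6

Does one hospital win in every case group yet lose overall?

No

Moderate: Memorial 88/164 = 53.7%, Unity 48/102 = 47.1% → Memorial
Mild: Memorial 227/350 = 64.9%, Unity 403/544 = 74.1% → Unity
Severe: Memorial 30/97 = 30.9%, Unity 20/57 = 35.1% → Unity
Critical: Memorial 2/8 = 25.0%, Unity 1/6 = 16.7% → Memorial
Overall: Memorial 347/619 = 56.1%, Unity 472/709 = 66.6% → Unity
Neither sweeps: Memorial wins 2 of 4 groups, Unity wins 2. Unity wins overall but not every group — no Simpson reversal.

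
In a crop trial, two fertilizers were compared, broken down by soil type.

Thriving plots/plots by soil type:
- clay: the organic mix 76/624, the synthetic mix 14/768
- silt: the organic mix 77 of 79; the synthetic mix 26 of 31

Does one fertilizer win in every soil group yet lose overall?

Clay: the organic mix 76/624 = 12.2%, the synthetic mix 14/768 = 1.8% → the organic mix
Silt: the organic mix 77/79 = 97.5%, the synthetic mix 26/31 = 83.9% → the organic mix
Overall: the organic mix 153/703 = 21.8%, the synthetic mix 40/799 = 5.0% → the organic mix
The organic mix wins overall and in every soil group — no reversal.

No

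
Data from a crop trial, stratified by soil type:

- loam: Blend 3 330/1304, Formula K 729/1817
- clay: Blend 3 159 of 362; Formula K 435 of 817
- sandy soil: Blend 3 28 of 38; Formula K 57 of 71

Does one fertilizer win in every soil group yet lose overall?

Loam: Blend 3 330/1304 = 25.3%, Formula K 729/1817 = 40.1% → Formula K
Clay: Blend 3 159/362 = 43.9%, Formula K 435/817 = 53.2% → Formula K
Sandy soil: Blend 3 28/38 = 73.7%, Formula K 57/71 = 80.3% → Formula K
Overall: Blend 3 517/1704 = 30.3%, Formula K 1221/2705 = 45.1% → Formula K
Formula K wins overall and in every soil group — no reversal.

No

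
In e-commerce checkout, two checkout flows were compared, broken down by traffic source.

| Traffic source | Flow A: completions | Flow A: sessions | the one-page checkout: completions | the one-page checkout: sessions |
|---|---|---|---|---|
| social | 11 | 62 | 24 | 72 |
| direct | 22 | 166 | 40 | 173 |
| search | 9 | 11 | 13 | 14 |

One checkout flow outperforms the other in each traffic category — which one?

the one-page checkout

Social: Flow A 11/62 = 17.7%, the one-page checkout 24/72 = 33.3% → the one-page checkout
Direct: Flow A 22/166 = 13.3%, the one-page checkout 40/173 = 23.1% → the one-page checkout
Search: Flow A 9/11 = 81.8%, the one-page checkout 13/14 = 92.9% → the one-page checkout
The one-page checkout has the higher rate in all 3 groups.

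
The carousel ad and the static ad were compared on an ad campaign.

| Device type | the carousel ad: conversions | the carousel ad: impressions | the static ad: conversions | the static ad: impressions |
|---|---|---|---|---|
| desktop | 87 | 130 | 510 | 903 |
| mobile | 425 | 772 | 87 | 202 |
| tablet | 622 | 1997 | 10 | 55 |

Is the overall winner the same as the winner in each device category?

Desktop: the carousel ad 87/130 = 66.9%, the static ad 510/903 = 56.5% → the carousel ad
Mobile: the carousel ad 425/772 = 55.1%, the static ad 87/202 = 43.1% → the carousel ad
Tablet: the carousel ad 622/1997 = 31.1%, the static ad 10/55 = 18.2% → the carousel ad
Overall: the carousel ad 1134/2899 = 39.1%, the static ad 607/1160 = 52.3% → the static ad
The carousel ad wins each device group but the static ad wins overall — the comparison reverses. The carousel ad's impressions skew toward tablet, which has a lower base rate.

No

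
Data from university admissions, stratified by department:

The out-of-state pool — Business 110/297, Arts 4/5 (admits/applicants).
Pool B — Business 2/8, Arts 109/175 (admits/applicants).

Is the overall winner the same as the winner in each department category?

Business: the out-of-state pool 110/297 = 37.0%, Pool B 2/8 = 25.0% → the out-of-state pool
Arts: the out-of-state pool 4/5 = 80.0%, Pool B 109/175 = 62.3% → the out-of-state pool
Overall: the out-of-state pool 114/302 = 37.7%, Pool B 111/183 = 60.7% → Pool B
The out-of-state pool wins each department group but Pool B wins overall — the comparison reverses. The out-of-state pool's applicants skew toward Business, which has a lower base rate.

No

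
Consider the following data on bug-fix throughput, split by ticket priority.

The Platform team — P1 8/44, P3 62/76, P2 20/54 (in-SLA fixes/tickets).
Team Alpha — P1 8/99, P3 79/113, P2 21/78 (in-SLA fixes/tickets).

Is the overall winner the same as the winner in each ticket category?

Yes

P1: the Platform team 8/44 = 18.2%, Team Alpha 8/99 = 8.1% → the Platform team
P3: the Platform team 62/76 = 81.6%, Team Alpha 79/113 = 69.9% → the Platform team
P2: the Platform team 20/54 = 37.0%, Team Alpha 21/78 = 26.9% → the Platform team
Overall: the Platform team 90/174 = 51.7%, Team Alpha 108/290 = 37.2% → the Platform team
The Platform team wins overall and in every ticket group — no reversal.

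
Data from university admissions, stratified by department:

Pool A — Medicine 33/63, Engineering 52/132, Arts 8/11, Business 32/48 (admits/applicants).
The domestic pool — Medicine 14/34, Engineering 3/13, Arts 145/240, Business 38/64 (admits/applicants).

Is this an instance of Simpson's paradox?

Medicine: Pool A 33/63 = 52.4%, the domestic pool 14/34 = 41.2% → Pool A
Engineering: Pool A 52/132 = 39.4%, the domestic pool 3/13 = 23.1% → Pool A
Arts: Pool A 8/11 = 72.7%, the domestic pool 145/240 = 60.4% → Pool A
Business: Pool A 32/48 = 66.7%, the domestic pool 38/64 = 59.4% → Pool A
Overall: Pool A 125/254 = 49.2%, the domestic pool 200/351 = 57.0% → the domestic pool
Pool A wins each department group but the domestic pool wins overall — the comparison reverses. Pool A's applicants skew toward Engineering, which has a lower base rate.

Yes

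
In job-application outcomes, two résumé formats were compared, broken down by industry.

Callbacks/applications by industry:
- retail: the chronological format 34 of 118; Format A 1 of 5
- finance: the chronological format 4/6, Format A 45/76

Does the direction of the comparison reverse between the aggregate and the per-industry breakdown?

Yes

Retail: the chronological format 34/118 = 28.8%, Format A 1/5 = 20.0% → the chronological format
Finance: the chronological format 4/6 = 66.7%, Format A 45/76 = 59.2% → the chronological format
Overall: the chronological format 38/124 = 30.6%, Format A 46/81 = 56.8% → Format A
The chronological format wins each industry group but Format A wins overall — the comparison reverses. The chronological format's applications skew toward retail, which has a lower base rate.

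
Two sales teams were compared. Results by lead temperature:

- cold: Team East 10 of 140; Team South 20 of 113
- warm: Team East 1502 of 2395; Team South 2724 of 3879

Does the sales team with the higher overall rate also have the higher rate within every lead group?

Yes

Cold: Team East 10/140 = 7.1%, Team South 20/113 = 17.7% → Team South
Warm: Team East 1502/2395 = 62.7%, Team South 2724/3879 = 70.2% → Team South
Overall: Team East 1512/2535 = 59.6%, Team South 2744/3992 = 68.7% → Team South
Team South wins overall and in every lead group — no reversal.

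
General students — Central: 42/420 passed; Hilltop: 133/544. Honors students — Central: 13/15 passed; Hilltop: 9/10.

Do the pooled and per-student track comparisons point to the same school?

General: Central 42/420 = 10.0%, Hilltop 133/544 = 24.4% → Hilltop
Honors: Central 13/15 = 86.7%, Hilltop 9/10 = 90.0% → Hilltop
Overall: Central 55/435 = 12.6%, Hilltop 142/554 = 25.6% → Hilltop
Hilltop wins overall and in every student group — no reversal.

Yes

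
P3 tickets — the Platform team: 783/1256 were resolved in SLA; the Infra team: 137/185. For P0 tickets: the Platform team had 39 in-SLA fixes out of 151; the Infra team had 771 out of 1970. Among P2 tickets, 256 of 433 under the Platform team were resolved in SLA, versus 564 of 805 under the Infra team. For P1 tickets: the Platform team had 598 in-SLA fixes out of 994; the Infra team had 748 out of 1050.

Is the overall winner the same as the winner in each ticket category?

P3: the Platform team 783/1256 = 62.3%, the Infra team 137/185 = 74.1% → the Infra team
P0: the Platform team 39/151 = 25.8%, the Infra team 771/1970 = 39.1% → the Infra team
P2: the Platform team 256/433 = 59.1%, the Infra team 564/805 = 70.1% → the Infra team
P1: the Platform team 598/994 = 60.2%, the Infra team 748/1050 = 71.2% → the Infra team
Overall: the Platform team 1676/2834 = 59.1%, the Infra team 2220/4010 = 55.4% → the Platform team
The Infra team wins each ticket group but the Platform team wins overall — the comparison reverses. The Infra team's tickets skew toward P0, which has a lower base rate.

No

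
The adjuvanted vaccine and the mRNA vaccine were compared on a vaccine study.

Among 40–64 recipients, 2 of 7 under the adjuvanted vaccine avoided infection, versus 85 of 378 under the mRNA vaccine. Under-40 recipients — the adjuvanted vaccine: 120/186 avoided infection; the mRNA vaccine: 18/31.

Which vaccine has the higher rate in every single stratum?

40–64: the adjuvanted vaccine 2/7 = 28.6%, the mRNA vaccine 85/378 = 22.5% → the adjuvanted vaccine
Under-40: the adjuvanted vaccine 120/186 = 64.5%, the mRNA vaccine 18/31 = 58.1% → the adjuvanted vaccine
The adjuvanted vaccine has the higher rate in both groups.

the adjuvanted vaccine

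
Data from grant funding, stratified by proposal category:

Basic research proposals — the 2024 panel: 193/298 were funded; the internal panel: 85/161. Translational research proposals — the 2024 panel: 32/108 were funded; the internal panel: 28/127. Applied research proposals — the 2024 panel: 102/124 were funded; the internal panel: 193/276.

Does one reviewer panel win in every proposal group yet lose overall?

Basic research: the 2024 panel 193/298 = 64.8%, the internal panel 85/161 = 52.8% → the 2024 panel
Translational research: the 2024 panel 32/108 = 29.6%, the internal panel 28/127 = 22.0% → the 2024 panel
Applied research: the 2024 panel 102/124 = 82.3%, the internal panel 193/276 = 69.9% → the 2024 panel
Overall: the 2024 panel 327/530 = 61.7%, the internal panel 306/564 = 54.3% → the 2024 panel
The 2024 panel wins overall and in every proposal group — no reversal.

No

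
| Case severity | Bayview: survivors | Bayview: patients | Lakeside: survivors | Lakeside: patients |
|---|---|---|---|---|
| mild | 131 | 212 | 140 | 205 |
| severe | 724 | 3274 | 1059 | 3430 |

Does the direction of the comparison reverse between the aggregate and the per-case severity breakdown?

Mild: Bayview 131/212 = 61.8%, Lakeside 140/205 = 68.3% → Lakeside
Severe: Bayview 724/3274 = 22.1%, Lakeside 1059/3430 = 30.9% → Lakeside
Overall: Bayview 855/3486 = 24.5%, Lakeside 1199/3635 = 33.0% → Lakeside
Lakeside wins overall and in every case group — no reversal.

No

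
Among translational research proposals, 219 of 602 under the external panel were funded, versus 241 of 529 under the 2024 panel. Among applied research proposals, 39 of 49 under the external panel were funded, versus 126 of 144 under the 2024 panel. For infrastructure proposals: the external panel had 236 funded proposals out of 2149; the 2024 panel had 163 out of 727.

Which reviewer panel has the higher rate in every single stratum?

the 2024 panel

Translational research: the external panel 219/602 = 36.4%, the 2024 panel 241/529 = 45.6% → the 2024 panel
Applied research: the external panel 39/49 = 79.6%, the 2024 panel 126/144 = 87.5% → the 2024 panel
Infrastructure: the external panel 236/2149 = 11.0%, the 2024 panel 163/727 = 22.4% → the 2024 panel
The 2024 panel has the higher rate in all 3 groups.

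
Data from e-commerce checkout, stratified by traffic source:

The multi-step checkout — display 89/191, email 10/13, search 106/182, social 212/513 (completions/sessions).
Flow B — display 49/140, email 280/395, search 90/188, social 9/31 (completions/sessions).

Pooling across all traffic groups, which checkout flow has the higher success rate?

Display: the multi-step checkout 89/191 = 46.6%, Flow B 49/140 = 35.0% → the multi-step checkout
Email: the multi-step checkout 10/13 = 76.9%, Flow B 280/395 = 70.9% → the multi-step checkout
Search: the multi-step checkout 106/182 = 58.2%, Flow B 90/188 = 47.9% → the multi-step checkout
Social: the multi-step checkout 212/513 = 41.3%, Flow B 9/31 = 29.0% → the multi-step checkout
Overall: the multi-step checkout 417/899 = 46.4%, Flow B 428/754 = 56.8% → Flow B
(The multi-step checkout wins every traffic group but Flow B wins overall — the multi-step checkout's sessions skew toward the low-rate social group.)

Flow B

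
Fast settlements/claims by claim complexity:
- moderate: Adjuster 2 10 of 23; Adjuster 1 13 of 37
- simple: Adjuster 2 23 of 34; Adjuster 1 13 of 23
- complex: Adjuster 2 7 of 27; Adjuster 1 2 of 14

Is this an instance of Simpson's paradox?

No

Moderate: Adjuster 2 10/23 = 43.5%, Adjuster 1 13/37 = 35.1% → Adjuster 2
Simple: Adjuster 2 23/34 = 67.6%, Adjuster 1 13/23 = 56.5% → Adjuster 2
Complex: Adjuster 2 7/27 = 25.9%, Adjuster 1 2/14 = 14.3% → Adjuster 2
Overall: Adjuster 2 40/84 = 47.6%, Adjuster 1 28/74 = 37.8% → Adjuster 2
Adjuster 2 wins overall and in every claim group — no reversal.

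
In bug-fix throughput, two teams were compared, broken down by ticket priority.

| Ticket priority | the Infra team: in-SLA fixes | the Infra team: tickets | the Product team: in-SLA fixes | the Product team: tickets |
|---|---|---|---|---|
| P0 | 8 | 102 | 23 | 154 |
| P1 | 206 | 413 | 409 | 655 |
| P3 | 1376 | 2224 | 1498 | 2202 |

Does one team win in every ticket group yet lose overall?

No

P0: the Infra team 8/102 = 7.8%, the Product team 23/154 = 14.9% → the Product team
P1: the Infra team 206/413 = 49.9%, the Product team 409/655 = 62.4% → the Product team
P3: the Infra team 1376/2224 = 61.9%, the Product team 1498/2202 = 68.0% → the Product team
Overall: the Infra team 1590/2739 = 58.1%, the Product team 1930/3011 = 64.1% → the Product team
The Product team wins overall and in every ticket group — no reversal.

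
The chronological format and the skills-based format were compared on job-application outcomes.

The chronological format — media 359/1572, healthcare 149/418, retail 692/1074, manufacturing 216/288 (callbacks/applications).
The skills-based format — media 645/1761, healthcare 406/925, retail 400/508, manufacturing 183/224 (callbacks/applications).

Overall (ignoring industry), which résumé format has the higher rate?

Media: the chronological format 359/1572 = 22.8%, the skills-based format 645/1761 = 36.6% → the skills-based format
Healthcare: the chronological format 149/418 = 35.6%, the skills-based format 406/925 = 43.9% → the skills-based format
Retail: the chronological format 692/1074 = 64.4%, the skills-based format 400/508 = 78.7% → the skills-based format
Manufacturing: the chronological format 216/288 = 75.0%, the skills-based format 183/224 = 81.7% → the skills-based format
Overall: the chronological format 1416/3352 = 42.2%, the skills-based format 1634/3418 = 47.8% → the skills-based format

the skills-based format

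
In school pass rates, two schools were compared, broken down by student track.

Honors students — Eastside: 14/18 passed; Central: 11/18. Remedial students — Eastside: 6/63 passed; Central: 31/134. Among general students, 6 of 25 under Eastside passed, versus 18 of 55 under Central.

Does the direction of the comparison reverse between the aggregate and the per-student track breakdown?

No

Honors: Eastside 14/18 = 77.8%, Central 11/18 = 61.1% → Eastside
Remedial: Eastside 6/63 = 9.5%, Central 31/134 = 23.1% → Central
General: Eastside 6/25 = 24.0%, Central 18/55 = 32.7% → Central
Overall: Eastside 26/106 = 24.5%, Central 60/207 = 29.0% → Central
Neither sweeps: Eastside wins 1 of 3 groups, Central wins 2. Central wins overall but not every group — no Simpson reversal.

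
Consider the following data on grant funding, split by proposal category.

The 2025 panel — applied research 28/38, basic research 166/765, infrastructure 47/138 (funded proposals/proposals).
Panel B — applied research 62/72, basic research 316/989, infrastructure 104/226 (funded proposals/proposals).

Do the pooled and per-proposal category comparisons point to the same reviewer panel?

Applied research: the 2025 panel 28/38 = 73.7%, Panel B 62/72 = 86.1% → Panel B
Basic research: the 2025 panel 166/765 = 21.7%, Panel B 316/989 = 32.0% → Panel B
Infrastructure: the 2025 panel 47/138 = 34.1%, Panel B 104/226 = 46.0% → Panel B
Overall: the 2025 panel 241/941 = 25.6%, Panel B 482/1287 = 37.5% → Panel B
Panel B wins overall and in every proposal group — no reversal.

Yes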